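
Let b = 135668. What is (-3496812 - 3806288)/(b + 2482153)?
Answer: -7303100/2617821 ≈ -2.7898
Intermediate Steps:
(-3496812 - 3806288)/(b + 2482153) = (-3496812 - 3806288)/(135668 + 2482153) = -7303100/2617821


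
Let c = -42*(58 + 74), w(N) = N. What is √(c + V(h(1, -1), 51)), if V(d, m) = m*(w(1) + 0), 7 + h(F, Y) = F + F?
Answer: I*√5493 ≈ 74.115*I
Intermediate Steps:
h(F, Y) = -7 + 2*F (h(F, Y) = -7 + (F + F) = -7 + 2*F)
V(d, m) = m (V(d, m) = m*(1 + 0) = m*1 = m)
c = -5544 (c = -42*132 = -5544)
√(c + V(h(1, -1), 51)) = √(-5544 + 51) = √(-5493) = I*√5493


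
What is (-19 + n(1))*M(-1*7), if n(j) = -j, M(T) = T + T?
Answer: 280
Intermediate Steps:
M(T) = 2*T
(-19 + n(1))*M(-1*7) = (-19 - 1*1)*(2*(-1*7)) = (-19 - 1)*(2*(-7)) = -20*(-14) = 280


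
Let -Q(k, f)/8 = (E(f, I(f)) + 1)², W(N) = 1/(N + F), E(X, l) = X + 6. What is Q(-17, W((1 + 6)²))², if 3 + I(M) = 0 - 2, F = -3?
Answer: 43538160964/279841 ≈ 1.5558e+5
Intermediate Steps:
I(M) = -5 (I(M) = -3 + (0 - 2) = -3 - 2 = -5)
E(X, l) = 6 + X
W(N) = 1/(-3 + N) (W(N) = 1/(N - 3) = 1/(-3 + N))
Q(k, f) = -8*(7 + f)² (Q(k, f) = -8*((6 + f) + 1)² = -8*(7 + f)²)
Q(-17, W((1 + 6)²))² = (-8*(7 + 1/(-3 + (1 + 6)²))²)² = (-8*(7 + 1/(-3 + 7²))²)² = (-8*(7 + 1/(-3 + 49))²)² = (-8*(7 + 1/46)²)² = (-8*(323/46)²)² = (-8*104329/2116)² = (-208658/529)² = 43538160964/279841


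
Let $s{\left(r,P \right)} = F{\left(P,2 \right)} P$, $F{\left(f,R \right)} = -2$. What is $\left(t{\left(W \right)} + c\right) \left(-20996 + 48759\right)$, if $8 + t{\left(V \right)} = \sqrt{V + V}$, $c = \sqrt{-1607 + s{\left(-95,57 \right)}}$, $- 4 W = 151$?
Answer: $-222104 + 27763 i \sqrt{1721} + \frac{27763 i \sqrt{302}}{2} \approx -2.221 \cdot 10^{5} + 1.393 \cdot 10^{6} i$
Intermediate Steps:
$s{\left(r,P \right)} = - 2 P$
$W = - \frac{151}{4}$ ($W = \left(- \frac{1}{4}\right) 151 = - \frac{151}{4} \approx -37.75$)
$c = i \sqrt{1721}$ ($c = \sqrt{-1607 - 114} = \sqrt{-1721} = i \sqrt{1721} \approx 41.485 i$)
$t{\left(V \right)} = -8 + \sqrt{2} \sqrt{V}$ ($t{\left(V \right)} = -8 + \sqrt{V + V} = -8 + \sqrt{2 V} = -8 + \sqrt{2} \sqrt{V}$)
$\left(t{\left(W \right)} + c\right) \left(-20996 + 48759\right) = \left(\left(-8 + \sqrt{2} \sqrt{- \frac{151}{4}}\right) + i \sqrt{1721}\right) \left(-20996 + 48759\right) = \left(\left(-8 + \sqrt{2} \frac{i \sqrt{151}}{2}\right) + i \sqrt{1721}\right) 27763 = \left(\left(-8 + \frac{i \sqrt{302}}{2}\right) + i \sqrt{1721}\right) 27763 = \left(-8 + i \sqrt{1721} + \frac{i \sqrt{302}}{2}\right) 27763 = -222104 + 27763 i \sqrt{1721} + \frac{27763 i \sqrt{302}}{2}$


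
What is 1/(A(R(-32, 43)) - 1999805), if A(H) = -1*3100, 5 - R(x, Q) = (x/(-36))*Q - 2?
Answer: -1/2002905 ≈ -4.9927e-7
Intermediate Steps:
R(x, Q) = 7 + Q*x/36 (R(x, Q) = 5 - ((x/(-36))*Q - 2) = 5 - ((-x/36)*Q - 2) = 5 - (-Q*x/36 - 2) = 5 - (-2 - Q*x/36) = 5 + (2 + Q*x/36) = 7 + Q*x/36)
A(H) = -3100
1/(A(R(-32, 43)) - 1999805) = 1/(-3100 - 1999805) = 1/(-2002905) = -1/2002905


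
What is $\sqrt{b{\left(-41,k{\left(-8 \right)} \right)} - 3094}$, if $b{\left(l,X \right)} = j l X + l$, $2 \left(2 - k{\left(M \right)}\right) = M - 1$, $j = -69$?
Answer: $\frac{\sqrt{61014}}{2} \approx 123.51$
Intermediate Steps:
$k{\left(M \right)} = \frac{5}{2} - \frac{M}{2}$ ($k{\left(M \right)} = 2 - \frac{M - 1}{2} = 2 - \frac{-1 + M}{2} = 2 - \left(- \frac{1}{2} + \frac{M}{2}\right) = \frac{5}{2} - \frac{M}{2}$)
$b{\left(l,X \right)} = l - 69 X l$ ($b{\left(l,X \right)} = - 69 l X + l = - 69 X l + l = l - 69 X l$)
$\sqrt{b{\left(-41,k{\left(-8 \right)} \right)} - 3094} = \sqrt{- 41 \left(1 - 69 \left(\frac{5}{2} - -4\right)\right) - 3094} = \sqrt{- 41 \left(1 - 69 \left(\frac{5}{2} + 4\right)\right) - 3094} = \sqrt{- 41 \left(1 - \frac{897}{2}\right) - 3094} = \sqrt{\left(-41\right) \left(- \frac{895}{2}\right) - 3094} = \sqrt{\frac{36695}{2} - 3094} = \sqrt{\frac{30507}{2}} = \frac{\sqrt{61014}}{2}$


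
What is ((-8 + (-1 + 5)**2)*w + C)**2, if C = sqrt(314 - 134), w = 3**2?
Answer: 5364 + 864*sqrt(5) ≈ 7296.0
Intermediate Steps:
w = 9
C = 6*sqrt(5) (C = sqrt(180) = 6*sqrt(5) ≈ 13.416)
((-8 + (-1 + 5)**2)*w + C)**2 = ((-8 + (-1 + 5)**2)*9 + 6*sqrt(5))**2 = ((-8 + 4**2)*9 + 6*sqrt(5))**2 = ((-8 + 16)*9 + 6*sqrt(5))**2 = (8*9 + 6*sqrt(5))**2 = (72 + 6*sqrt(5))**2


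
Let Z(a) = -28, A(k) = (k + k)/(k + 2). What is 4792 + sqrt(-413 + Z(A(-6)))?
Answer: 4792 + 21*I ≈ 4792.0 + 21.0*I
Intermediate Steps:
A(k) = 2*k/(2 + k) (A(k) = (2*k)/(2 + k) = 2*k/(2 + k))
4792 + sqrt(-413 + Z(A(-6))) = 4792 + sqrt(-413 - 28) = 4792 + sqrt(-441) = 4792 + 21*I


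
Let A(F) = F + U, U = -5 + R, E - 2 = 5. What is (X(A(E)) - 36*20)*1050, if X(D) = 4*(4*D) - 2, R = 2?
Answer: -690900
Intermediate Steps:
E = 7 (E = 2 + 5 = 7)
U = -3 (U = -5 + 2 = -3)
A(F) = -3 + F (A(F) = F - 3 = -3 + F)
X(D) = -2 + 16*D (X(D) = 16*D - 2 = -2 + 16*D)
(X(A(E)) - 36*20)*1050 = ((-2 + 16*(-3 + 7)) - 36*20)*1050 = ((-2 + 16*4) - 720)*1050 = ((-2 + 64) - 720)*1050 = (62 - 720)*1050 = -658*1050 = -690900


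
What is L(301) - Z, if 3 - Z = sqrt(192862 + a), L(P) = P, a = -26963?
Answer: 298 + sqrt(165899) ≈ 705.31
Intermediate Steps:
Z = 3 - sqrt(165899) (Z = 3 - sqrt(192862 - 26963) = 3 - sqrt(165899) ≈ -404.31)
L(301) - Z = 301 - (3 - sqrt(165899)) = 301 + (-3 + sqrt(165899)) = 298 + sqrt(165899)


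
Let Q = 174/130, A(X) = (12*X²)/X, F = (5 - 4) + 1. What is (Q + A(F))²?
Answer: 2712609/4225 ≈ 642.04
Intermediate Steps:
F = 2 (F = 1 + 1 = 2)
A(X) = 12*X
Q = 87/65 (Q = 174*(1/130) = 87/65 ≈ 1.3385)
(Q + A(F))² = (87/65 + 12*2)² = (87/65 + 24)² = (1647/65)² = 2712609/4225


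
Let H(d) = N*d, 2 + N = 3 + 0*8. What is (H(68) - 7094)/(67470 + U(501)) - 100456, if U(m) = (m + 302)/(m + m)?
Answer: -6791409558860/67605743 ≈ -1.0046e+5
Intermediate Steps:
N = 1 (N = -2 + (3 + 0*8) = -2 + (3 + 0) = -2 + 3 = 1)
H(d) = d (H(d) = 1*d = d)
U(m) = (302 + m)/(2*m) (U(m) = (302 + m)/((2*m)) = (302 + m)*(1/(2*m)) = (302 + m)/(2*m))
(H(68) - 7094)/(67470 + U(501)) - 100456 = (68 - 7094)/(67470 + (½)*(302 + 501)/501) - 100456 = -7026/(67470 + (½)*(1/501)*803) - 100456 = -7026/(67470 + 803/1002) - 100456 = -7026/67605743/1002 - 100456 = -7026*1002/67605743 - 100456 = -7040052/67605743 - 100456 = -6791409558860/67605743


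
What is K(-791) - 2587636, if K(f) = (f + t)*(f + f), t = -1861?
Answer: 1607828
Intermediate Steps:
K(f) = 2*f*(-1861 + f) (K(f) = (f - 1861)*(f + f) = (-1861 + f)*(2*f) = 2*f*(-1861 + f))
K(-791) - 2587636 = 2*(-791)*(-1861 - 791) - 2587636 = 2*(-791)*(-2652) - 2587636 = 4195464 - 2587636 = 1607828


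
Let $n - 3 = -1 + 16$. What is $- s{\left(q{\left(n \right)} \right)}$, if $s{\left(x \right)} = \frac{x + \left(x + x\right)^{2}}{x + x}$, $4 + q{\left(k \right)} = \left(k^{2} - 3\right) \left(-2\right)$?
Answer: $\frac{2583}{2} \approx 1291.5$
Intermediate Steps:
$n = 18$ ($n = 3 + \left(-1 + 16\right) = 3 + 15 = 18$)
$q{\left(k \right)} = 2 - 2 k^{2}$ ($q{\left(k \right)} = -4 + \left(k^{2} - 3\right) \left(-2\right) = -4 + \left(-3 + k^{2}\right) \left(-2\right) = -4 - \left(-6 + 2 k^{2}\right) = 2 - 2 k^{2}$)
$s{\left(x \right)} = \frac{x + 4 x^{2}}{2 x}$ ($s{\left(x \right)} = \frac{x + \left(2 x\right)^{2}}{2 x} = \left(x + 4 x^{2}\right) \frac{1}{2 x} = \frac{x + 4 x^{2}}{2 x}$)
$- s{\left(q{\left(n \right)} \right)} = - (\frac{1}{2} + 2 \left(2 - 2 \cdot 18^{2}\right)) = - (\frac{1}{2} + 2 \left(2 - 648\right)) = - (\frac{1}{2} + 2 \left(-646\right)) = - (\frac{1}{2} - 1292) = \left(-1\right) \left(- \frac{2583}{2}\right) = \frac{2583}{2}$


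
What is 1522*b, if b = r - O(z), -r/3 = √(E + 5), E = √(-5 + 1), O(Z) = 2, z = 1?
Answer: -3044 - 4566*√(5 + 2*I) ≈ -13449.0 - 2003.8*I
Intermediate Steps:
E = 2*I (E = √(-4) = 2*I ≈ 2.0*I)
r = -3*√(5 + 2*I) (r = -3*√(2*I + 5) = -3*√(5 + 2*I) ≈ -6.8362 - 1.3165*I)
b = -2 - 3*√(5 + 2*I) (b = -3*√(5 + 2*I) - 1*2 = -3*√(5 + 2*I) - 2 = -2 - 3*√(5 + 2*I) ≈ -8.8362 - 1.3165*I)
1522*b = 1522*(-2 - 3*√(5 + 2*I)) = -3044 - 4566*√(5 + 2*I)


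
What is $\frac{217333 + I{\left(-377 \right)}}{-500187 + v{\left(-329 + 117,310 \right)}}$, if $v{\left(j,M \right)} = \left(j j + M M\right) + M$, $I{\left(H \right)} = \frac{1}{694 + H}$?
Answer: $- \frac{22964854}{37916687} \approx -0.60567$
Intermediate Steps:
$v{\left(j,M \right)} = M + M^{2} + j^{2}$ ($v{\left(j,M \right)} = \left(j^{2} + M^{2}\right) + M = \left(M^{2} + j^{2}\right) + M = M + M^{2} + j^{2}$)
$\frac{217333 + I{\left(-377 \right)}}{-500187 + v{\left(-329 + 117,310 \right)}} = \frac{217333 + \frac{1}{694 - 377}}{-500187 + \left(310 + 310^{2} + \left(-329 + 117\right)^{2}\right)} = \frac{217333 + \frac{1}{317}}{-500187 + \left(310 + 96100 + \left(-212\right)^{2}\right)} = \frac{217333 + \frac{1}{317}}{-500187 + \left(310 + 96100 + 44944\right)} = \frac{68894562}{317 \left(-500187 + 141354\right)} = \frac{68894562}{317 \left(-358833\right)} = \frac{68894562}{317} \left(- \frac{1}{358833}\right) = - \frac{22964854}{37916687}$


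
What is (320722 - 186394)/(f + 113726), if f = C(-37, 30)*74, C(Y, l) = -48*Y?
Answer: 67164/122575 ≈ 0.54794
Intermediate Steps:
f = 131424 (f = -48*(-37)*74 = 1776*74 = 131424)
(320722 - 186394)/(f + 113726) = (320722 - 186394)/(131424 + 113726) = 134328/245150 = 134328*(1/245150) = 67164/122575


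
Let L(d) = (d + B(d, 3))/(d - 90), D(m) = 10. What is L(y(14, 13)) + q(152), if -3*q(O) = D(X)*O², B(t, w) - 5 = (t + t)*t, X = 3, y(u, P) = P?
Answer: -17791148/231 ≈ -77018.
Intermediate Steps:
B(t, w) = 5 + 2*t² (B(t, w) = 5 + (t + t)*t = 5 + (2*t)*t = 5 + 2*t²)
L(d) = (5 + d + 2*d²)/(-90 + d) (L(d) = (d + (5 + 2*d²))/(d - 90) = (5 + d + 2*d²)/(-90 + d))
q(O) = -10*O²/3
L(y(14, 13)) + q(152) = (5 + 13 + 2*13²)/(-90 + 13) - 10/3*152² = (5 + 13 + 2*169)/(-77) - 10/3*23104 = -(5 + 13 + 338)/77 - 231040/3 = -1/77*356 - 231040/3 = -356/77 - 231040/3 = -17791148/231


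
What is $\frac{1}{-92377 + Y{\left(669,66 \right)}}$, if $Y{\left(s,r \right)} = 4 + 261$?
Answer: $- \frac{1}{92112} \approx -1.0856 \cdot 10^{-5}$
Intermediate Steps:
$Y{\left(s,r \right)} = 265$
$\frac{1}{-92377 + Y{\left(669,66 \right)}} = \frac{1}{-92377 + 265} = \frac{1}{-92112} = - \frac{1}{92112}$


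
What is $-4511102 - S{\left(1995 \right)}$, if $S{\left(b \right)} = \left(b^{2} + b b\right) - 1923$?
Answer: $-12469229$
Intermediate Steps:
$S{\left(b \right)} = -1923 + 2 b^{2}$ ($S{\left(b \right)} = \left(b^{2} + b^{2}\right) - 1923 = 2 b^{2} - 1923 = -1923 + 2 b^{2}$)
$-4511102 - S{\left(1995 \right)} = -4511102 - \left(-1923 + 2 \cdot 1995^{2}\right) = -4511102 - \left(-1923 + 2 \cdot 3980025\right) = -4511102 - \left(-1923 + 7960050\right) = -4511102 - 7958127 = -12469229$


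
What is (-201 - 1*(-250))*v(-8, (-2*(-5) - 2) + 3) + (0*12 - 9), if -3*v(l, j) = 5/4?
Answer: -353/12 ≈ -29.417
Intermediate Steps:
v(l, j) = -5/12 (v(l, j) = -5/(3*4) = -⅓*5/4 = -5/12)
(-201 - 1*(-250))*v(-8, (-2*(-5) - 2) + 3) + (0*12 - 9) = (-201 - 1*(-250))*(-5/12) + (0*12 - 9) = (-201 + 250)*(-5/12) + (0 - 9) = 49*(-5/12) - 9 = -245/12 - 9 = -353/12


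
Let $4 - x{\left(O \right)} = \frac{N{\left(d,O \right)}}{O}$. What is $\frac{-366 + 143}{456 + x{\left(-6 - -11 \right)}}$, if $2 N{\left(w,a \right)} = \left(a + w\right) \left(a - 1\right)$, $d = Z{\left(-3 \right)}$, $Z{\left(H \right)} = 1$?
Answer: $- \frac{1115}{2288} \approx -0.48733$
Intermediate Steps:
$d = 1$
$N{\left(w,a \right)} = \frac{\left(-1 + a\right) \left(a + w\right)}{2}$ ($N{\left(w,a \right)} = \frac{\left(a + w\right) \left(a - 1\right)}{2} = \frac{\left(a + w\right) \left(-1 + a\right)}{2} = \frac{\left(-1 + a\right) \left(a + w\right)}{2}$)
$x{\left(O \right)} = 4 - \frac{- \frac{1}{2} + \frac{O^{2}}{2}}{O}$ ($x{\left(O \right)} = 4 - \frac{\frac{O^{2}}{2} - \frac{O}{2} - \frac{1}{2} + \frac{1}{2} O 1}{O} = 4 - \frac{\frac{O^{2}}{2} - \frac{O}{2} - \frac{1}{2} + \frac{O}{2}}{O} = 4 - \frac{- \frac{1}{2} + \frac{O^{2}}{2}}{O}$)
$\frac{-366 + 143}{456 + x{\left(-6 - -11 \right)}} = \frac{-366 + 143}{456 + \left(4 + \frac{1}{2 \left(-6 - -11\right)} - \frac{-6 - -11}{2}\right)} = - \frac{223}{456 + \left(4 + \frac{1}{2 \left(-6 + 11\right)} - \frac{-6 + 11}{2}\right)} = - \frac{223}{456 + \left(4 + \frac{1}{2 \cdot 5} - \frac{5}{2}\right)} = - \frac{223}{456 + \left(4 + \frac{1}{2} \cdot \frac{1}{5} - \frac{5}{2}\right)} = - \frac{223}{456 + \left(4 + \frac{1}{10} - \frac{5}{2}\right)} = - \frac{223}{456 + \frac{8}{5}} = - \frac{223}{\frac{2288}{5}} = \left(-223\right) \frac{5}{2288} = - \frac{1115}{2288}$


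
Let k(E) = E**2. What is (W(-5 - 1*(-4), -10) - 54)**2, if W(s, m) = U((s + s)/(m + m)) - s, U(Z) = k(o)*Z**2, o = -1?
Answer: 28079401/10000 ≈ 2807.9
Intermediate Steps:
U(Z) = Z**2 (U(Z) = (-1)**2*Z**2 = 1*Z**2 = Z**2)
W(s, m) = -s + s**2/m**2 (W(s, m) = ((s + s)/(m + m))**2 - s = ((2*s)/((2*m)))**2 - s = ((2*s)*(1/(2*m)))**2 - s = (s/m)**2 - s = s**2/m**2 - s = -s + s**2/m**2)
(W(-5 - 1*(-4), -10) - 54)**2 = ((-(-5 - 1*(-4)) + (-5 - 1*(-4))**2/(-10)**2) - 54)**2 = ((-(-5 + 4) + (-5 + 4)**2/100) - 54)**2 = ((-1*(-1) + (1/100)*(-1)**2) - 54)**2 = ((1 + (1/100)*1) - 54)**2 = ((1 + 1/100) - 54)**2 = (101/100 - 54)**2 = (-5299/100)**2 = 28079401/10000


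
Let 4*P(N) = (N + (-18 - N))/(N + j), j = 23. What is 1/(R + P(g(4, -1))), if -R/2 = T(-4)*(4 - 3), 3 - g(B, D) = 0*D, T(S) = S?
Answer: 52/407 ≈ 0.12776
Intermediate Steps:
g(B, D) = 3 (g(B, D) = 3 - 0*D = 3 - 1*0 = 3 + 0 = 3)
R = 8 (R = -(-8)*(4 - 3) = -(-8) = -2*(-4) = 8)
P(N) = -9/(2*(23 + N)) (P(N) = ((N + (-18 - N))/(N + 23))/4 = (-18/(23 + N))/4 = -9/(2*(23 + N)))
1/(R + P(g(4, -1))) = 1/(8 - 9/(46 + 2*3)) = 1/(8 - 9/(46 + 6)) = 1/(8 - 9/52) = 1/(407/52) = 52/407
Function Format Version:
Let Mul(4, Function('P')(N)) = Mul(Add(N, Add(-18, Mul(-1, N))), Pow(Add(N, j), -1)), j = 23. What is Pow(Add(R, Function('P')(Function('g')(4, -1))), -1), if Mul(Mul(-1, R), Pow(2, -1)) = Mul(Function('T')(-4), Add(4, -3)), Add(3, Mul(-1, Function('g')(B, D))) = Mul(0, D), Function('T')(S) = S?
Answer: Rational(52, 407) ≈ 0.12776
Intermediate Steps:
Function('g')(B, D) = 3 (Function('g')(B, D) = Add(3, Mul(-1, Mul(0, D))) = Add(3, Mul(-1, 0)) = Add(3, 0) = 3)
R = 8 (R = Mul(-2, Mul(-4, Add(4, -3))) = Mul(-2, Mul(-4, 1)) = Mul(-2, -4) = 8)
Function('P')(N) = Mul(Rational(-9, 2), Pow(Add(23, N), -1)) (Function('P')(N) = Mul(Rational(1, 4), Mul(Add(N, Add(-18, Mul(-1, N))), Pow(Add(N, 23), -1))) = Mul(Rational(1, 4), Mul(-18, Pow(Add(23, N), -1))) = Mul(Rational(-9, 2), Pow(Add(23, N), -1)))
Pow(Add(R, Function('P')(Function('g')(4, -1))), -1) = Pow(Add(8, Mul(-9, Pow(Add(46, Mul(2, 3)), -1))), -1) = Pow(Add(8, Mul(-9, Pow(Add(46, 6), -1))), -1) = Pow(Add(8, Mul(-9, Pow(52, -1))), -1) = Pow(Add(8, Mul(-9, Rational(1, 52))), -1) = Pow(Add(8, Rational(-9, 52)), -1) = Pow(Rational(407, 52), -1) = Rational(52, 407)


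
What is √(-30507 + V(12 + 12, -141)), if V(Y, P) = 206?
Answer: I*√30301 ≈ 174.07*I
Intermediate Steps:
√(-30507 + V(12 + 12, -141)) = √(-30507 + 206) = √(-30301) = I*√30301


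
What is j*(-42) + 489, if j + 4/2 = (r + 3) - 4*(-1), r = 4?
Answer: 111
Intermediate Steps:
j = 9 (j = -2 + ((4 + 3) - 4*(-1)) = -2 + (7 + 4) = -2 + 11 = 9)
j*(-42) + 489 = 9*(-42) + 489 = -378 + 489 = 111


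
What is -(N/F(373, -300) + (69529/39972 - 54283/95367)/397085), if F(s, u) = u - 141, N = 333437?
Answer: 56080097538064596937/74170902181472460 ≈ 756.09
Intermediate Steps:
F(s, u) = -141 + u
-(N/F(373, -300) + (69529/39972 - 54283/95367)/397085) = -(333437/(-141 - 300) + (69529/39972 - 54283/95367)/397085) = -(333437/(-441) + (69529*(1/39972) - 54283*1/95367)*(1/397085)) = -(333437*(-1/441) + (69529/39972 - 54283/95367)*(1/397085)) = -(-333437/441 + (495663563/423556636)*(1/397085)) = -(-333437/441 + 495663563/168187986806060) = -1*(-56080097538064596937/74170902181472460) = 56080097538064596937/74170902181472460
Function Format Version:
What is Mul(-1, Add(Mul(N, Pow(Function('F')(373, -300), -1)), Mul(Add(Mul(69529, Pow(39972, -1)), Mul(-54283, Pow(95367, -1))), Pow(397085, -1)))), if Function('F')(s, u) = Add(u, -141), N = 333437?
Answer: Rational(56080097538064596937, 74170902181472460) ≈ 756.09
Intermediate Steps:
Function('F')(s, u) = Add(-141, u)
Mul(-1, Add(Mul(N, Pow(Function('F')(373, -300), -1)), Mul(Add(Mul(69529, Pow(39972, -1)), Mul(-54283, Pow(95367, -1))), Pow(397085, -1)))) = Mul(-1, Add(Mul(333437, Pow(Add(-141, -300), -1)), Mul(Add(Mul(69529, Pow(39972, -1)), Mul(-54283, Pow(95367, -1))), Pow(397085, -1)))) = Mul(-1, Add(Mul(333437, Pow(-441, -1)), Mul(Add(Mul(69529, Rational(1, 39972)), Mul(-54283, Rational(1, 95367))), Rational(1, 397085)))) = Mul(-1, Add(Mul(333437, Rational(-1, 441)), Mul(Add(Rational(69529, 39972), Rational(-54283, 95367)), Rational(1, 397085)))) = Mul(-1, Add(Rational(-333437, 441), Mul(Rational(495663563, 423556636), Rational(1, 397085)))) = Mul(-1, Add(Rational(-333437, 441), Rational(495663563, 168187986806060))) = Mul(-1, Rational(-56080097538064596937, 74170902181472460)) = Rational(56080097538064596937, 74170902181472460)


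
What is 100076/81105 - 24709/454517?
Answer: 43482219847/36863601285 ≈ 1.1795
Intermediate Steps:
100076/81105 - 24709/454517 = 43482219847/36863601285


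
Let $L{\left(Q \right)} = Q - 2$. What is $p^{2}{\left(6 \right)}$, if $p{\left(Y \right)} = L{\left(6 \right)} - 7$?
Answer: $9$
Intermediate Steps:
$L{\left(Q \right)} = -2 + Q$
$p{\left(Y \right)} = -3$ ($p{\left(Y \right)} = \left(-2 + 6\right) - 7 = 4 - 7 = -3$)
$p^{2}{\left(6 \right)} = \left(-3\right)^{2} = 9$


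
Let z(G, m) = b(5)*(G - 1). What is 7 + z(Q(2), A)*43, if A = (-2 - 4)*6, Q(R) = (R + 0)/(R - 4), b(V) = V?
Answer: -423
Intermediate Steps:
Q(R) = R/(-4 + R)
A = -36 (A = -6*6 = -36)
z(G, m) = -5 + 5*G (z(G, m) = 5*(G - 1) = 5*(-1 + G) = -5 + 5*G)
7 + z(Q(2), A)*43 = 7 + (-5 + 5*(2/(-4 + 2)))*43 = 7 + (-5 + 5*(2/(-2)))*43 = 7 + (-5 + 5*(2*(-½)))*43 = 7 + (-5 + 5*(-1))*43 = 7 + (-5 - 5)*43 = 7 - 10*43 = 7 - 430 = -423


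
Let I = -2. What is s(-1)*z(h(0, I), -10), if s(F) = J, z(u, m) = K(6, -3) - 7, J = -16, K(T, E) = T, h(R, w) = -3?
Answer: 16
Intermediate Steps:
z(u, m) = -1 (z(u, m) = 6 - 7 = -1)
s(F) = -16
s(-1)*z(h(0, I), -10) = -16*(-1) = 16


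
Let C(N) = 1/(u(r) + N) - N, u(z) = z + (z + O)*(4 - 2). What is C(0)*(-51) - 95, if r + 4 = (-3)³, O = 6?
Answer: -2548/27 ≈ -94.370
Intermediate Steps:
r = -31 (r = -4 + (-3)³ = -4 - 27 = -31)
u(z) = 12 + 3*z (u(z) = z + (z + 6)*(4 - 2) = z + (6 + z)*2 = z + (12 + 2*z) = 12 + 3*z)
C(N) = 1/(-81 + N) - N (C(N) = 1/((12 + 3*(-31)) + N) - N = 1/((12 - 93) + N) - N = 1/(-81 + N) - N)
C(0)*(-51) - 95 = ((1 - 1*0² + 81*0)/(-81 + 0))*(-51) - 95 = ((1 - 1*0 + 0)/(-81))*(-51) - 95 = -(1 + 0 + 0)/81*(-51) - 95 = -1/81*1*(-51) - 95 = -1/81*(-51) - 95 = 17/27 - 95 = -2548/27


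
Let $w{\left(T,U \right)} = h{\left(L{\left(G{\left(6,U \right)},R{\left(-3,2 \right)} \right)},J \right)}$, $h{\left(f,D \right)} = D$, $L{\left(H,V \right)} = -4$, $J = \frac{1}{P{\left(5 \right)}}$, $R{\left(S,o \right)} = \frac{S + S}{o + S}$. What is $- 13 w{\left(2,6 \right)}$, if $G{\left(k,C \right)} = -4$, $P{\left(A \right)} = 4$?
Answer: $- \frac{13}{4} \approx -3.25$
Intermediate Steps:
$R{\left(S,o \right)} = \frac{2 S}{S + o}$
$J = \frac{1}{4} \approx 0.25$
$w{\left(T,U \right)} = \frac{1}{4}$
$- 13 w{\left(2,6 \right)} = \left(-13\right) \frac{1}{4} = - \frac{13}{4}$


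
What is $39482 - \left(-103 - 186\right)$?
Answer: $39771$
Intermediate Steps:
$39482 - \left(-103 - 186\right) = 39482 - -289 = 39482 + 289 = 39771$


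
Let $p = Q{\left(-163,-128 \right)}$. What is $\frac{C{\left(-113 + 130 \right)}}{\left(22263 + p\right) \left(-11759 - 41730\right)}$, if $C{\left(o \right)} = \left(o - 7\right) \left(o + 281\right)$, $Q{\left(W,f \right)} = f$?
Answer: $- \frac{596}{236795803} \approx -2.5169 \cdot 10^{-6}$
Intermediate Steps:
$p = -128$
$C{\left(o \right)} = \left(-7 + o\right) \left(281 + o\right)$
$\frac{C{\left(-113 + 130 \right)}}{\left(22263 + p\right) \left(-11759 - 41730\right)} = \frac{-1967 + \left(-113 + 130\right)^{2} + 274 \left(-113 + 130\right)}{\left(22263 - 128\right) \left(-11759 - 41730\right)} = \frac{-1967 + 17^{2} + 274 \cdot 17}{22135 \left(-53489\right)} = \frac{-1967 + 289 + 4658}{-1183979015} = 2980 \left(- \frac{1}{1183979015}\right) = - \frac{596}{236795803}$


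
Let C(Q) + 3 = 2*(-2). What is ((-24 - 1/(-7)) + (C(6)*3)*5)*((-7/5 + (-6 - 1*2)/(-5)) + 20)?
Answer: -91102/35 ≈ -2602.9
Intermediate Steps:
C(Q) = -7 (C(Q) = -3 + 2*(-2) = -3 - 4 = -7)
((-24 - 1/(-7)) + (C(6)*3)*5)*((-7/5 + (-6 - 1*2)/(-5)) + 20) = ((-24 - 1/(-7)) - 7*3*5)*((-7/5 + (-6 - 1*2)/(-5)) + 20) = ((-24 - 1*(-⅐)) - 21*5)*((-7*⅕ + (-6 - 2)*(-⅕)) + 20) = ((-24 + ⅐) - 105)*((-7/5 - 8*(-⅕)) + 20) = (-167/7 - 105)*((-7/5 + 8/5) + 20) = -902*(⅕ + 20)/7 = -902/7*101/5 = -91102/35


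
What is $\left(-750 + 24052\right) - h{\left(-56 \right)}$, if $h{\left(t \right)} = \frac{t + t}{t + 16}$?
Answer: $\frac{116496}{5} \approx 23299.0$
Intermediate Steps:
$h{\left(t \right)} = \frac{2 t}{16 + t}$
$\left(-750 + 24052\right) - h{\left(-56 \right)} = \left(-750 + 24052\right) - 2 \left(-56\right) \frac{1}{16 - 56} = 23302 - 2 \left(-56\right) \frac{1}{-40} = 23302 - 2 \left(-56\right) \left(- \frac{1}{40}\right) = 23302 - \frac{14}{5} = \frac{116496}{5}$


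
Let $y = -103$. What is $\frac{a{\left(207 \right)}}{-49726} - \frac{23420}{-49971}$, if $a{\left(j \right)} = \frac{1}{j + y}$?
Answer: $\frac{121116573709}{258425226384} \approx 0.46867$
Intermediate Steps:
$a{\left(j \right)} = \frac{1}{-103 + j}$ ($a{\left(j \right)} = \frac{1}{j - 103} = \frac{1}{-103 + j}$)
$\frac{a{\left(207 \right)}}{-49726} - \frac{23420}{-49971} = \frac{1}{\left(-103 + 207\right) \left(-49726\right)} - \frac{23420}{-49971} = \frac{1}{104} \left(- \frac{1}{49726}\right) - - \frac{23420}{49971} = \frac{1}{104} \left(- \frac{1}{49726}\right) + \frac{23420}{49971} = - \frac{1}{5171504} + \frac{23420}{49971} = \frac{121116573709}{258425226384}$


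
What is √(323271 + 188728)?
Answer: √511999 ≈ 715.54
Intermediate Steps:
√(323271 + 188728) = √511999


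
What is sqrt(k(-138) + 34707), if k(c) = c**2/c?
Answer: 3*sqrt(3841) ≈ 185.93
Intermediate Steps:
k(c) = c
sqrt(k(-138) + 34707) = sqrt(-138 + 34707) = sqrt(34569) = 3*sqrt(3841)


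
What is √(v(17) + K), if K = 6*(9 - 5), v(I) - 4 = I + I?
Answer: √62 ≈ 7.8740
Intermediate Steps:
v(I) = 4 + 2*I (v(I) = 4 + (I + I) = 4 + 2*I)
K = 24 (K = 6*4 = 24)
√(v(17) + K) = √((4 + 2*17) + 24) = √((4 + 34) + 24) = √(38 + 24) = √62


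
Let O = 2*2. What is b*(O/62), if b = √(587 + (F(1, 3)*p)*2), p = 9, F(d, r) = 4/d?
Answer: 2*√659/31 ≈ 1.6562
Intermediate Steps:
O = 4
b = √659 (b = √(587 + ((4/1)*9)*2) = √(587 + ((4*1)*9)*2) = √(587 + (4*9)*2) = √(587 + 36*2) = √(587 + 72) = √659 ≈ 25.671)
b*(O/62) = √659*(4/62) = √659*(4*(1/62)) = √659*(2/31) = 2*√659/31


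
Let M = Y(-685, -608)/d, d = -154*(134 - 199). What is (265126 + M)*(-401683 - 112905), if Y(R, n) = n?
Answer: -682835287295688/5005 ≈ -1.3643e+11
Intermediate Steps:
d = 10010 (d = -154*(-65) = 10010)
M = -304/5005 (M = -608/10010 = -608*1/10010 = -304/5005 ≈ -0.060739)
(265126 + M)*(-401683 - 112905) = (265126 - 304/5005)*(-401683 - 112905) = (1326955326/5005)*(-514588) = -682835287295688/5005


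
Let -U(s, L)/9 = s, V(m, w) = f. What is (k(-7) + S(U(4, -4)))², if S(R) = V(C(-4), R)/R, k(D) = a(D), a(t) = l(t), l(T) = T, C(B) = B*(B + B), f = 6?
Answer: 1849/36 ≈ 51.361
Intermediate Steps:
C(B) = 2*B² (C(B) = B*(2*B) = 2*B²)
V(m, w) = 6
U(s, L) = -9*s
a(t) = t
k(D) = D
S(R) = 6/R
(k(-7) + S(U(4, -4)))² = (-7 + 6/((-9*4)))² = (-7 + 6/(-36))² = (-7 + 6*(-1/36))² = (-7 - ⅙)² = (-43/6)² = 1849/36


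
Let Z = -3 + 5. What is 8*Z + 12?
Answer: 28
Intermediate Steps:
Z = 2
8*Z + 12 = 8*2 + 12 = 16 + 12 = 28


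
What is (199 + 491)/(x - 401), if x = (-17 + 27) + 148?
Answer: -230/81 ≈ -2.8395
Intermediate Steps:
x = 158 (x = 10 + 148 = 158)
(199 + 491)/(x - 401) = (199 + 491)/(158 - 401) = 690/(-243) = 690*(-1/243) = -230/81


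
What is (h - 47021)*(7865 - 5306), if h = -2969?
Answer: -127924410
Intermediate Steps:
(h - 47021)*(7865 - 5306) = (-2969 - 47021)*(7865 - 5306) = -49990*2559 = -127924410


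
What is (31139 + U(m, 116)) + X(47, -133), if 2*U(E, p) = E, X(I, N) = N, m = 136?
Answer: 31074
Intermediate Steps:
U(E, p) = E/2
(31139 + U(m, 116)) + X(47, -133) = (31139 + (1/2)*136) - 133 = (31139 + 68) - 133 = 31207 - 133 = 31074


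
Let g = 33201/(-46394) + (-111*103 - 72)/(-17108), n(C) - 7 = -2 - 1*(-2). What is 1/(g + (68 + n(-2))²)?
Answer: 30527252/171714475587 ≈ 0.00017778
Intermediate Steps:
n(C) = 7 (n(C) = 7 + (-2 - 1*(-2)) = 7 + (-2 + 2) = 7 + 0 = 7)
g = -1316913/30527252 (g = 33201*(-1/46394) + (-11433 - 72)*(-1/17108) = -33201/46394 - 11505*(-1/17108) = -33201/46394 + 885/1316 = -1316913/30527252 ≈ -0.043139)
1/(g + (68 + n(-2))²) = 1/(-1316913/30527252 + (68 + 7)²) = 1/(-1316913/30527252 + 75²) = 1/(-1316913/30527252 + 5625) = 1/(171714475587/30527252) = 30527252/171714475587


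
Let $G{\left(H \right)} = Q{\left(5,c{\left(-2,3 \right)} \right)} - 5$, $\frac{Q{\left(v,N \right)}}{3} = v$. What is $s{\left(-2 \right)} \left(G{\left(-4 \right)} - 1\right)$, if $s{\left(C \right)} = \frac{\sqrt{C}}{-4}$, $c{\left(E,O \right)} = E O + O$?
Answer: $- \frac{9 i \sqrt{2}}{4} \approx - 3.182 i$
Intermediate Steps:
$c{\left(E,O \right)} = O + E O$
$Q{\left(v,N \right)} = 3 v$
$G{\left(H \right)} = 10$ ($G{\left(H \right)} = 3 \cdot 5 - 5 = 15 - 5 = 10$)
$s{\left(C \right)} = - \frac{\sqrt{C}}{4}$
$s{\left(-2 \right)} \left(G{\left(-4 \right)} - 1\right) = - \frac{\sqrt{-2}}{4} \left(10 - 1\right) = - \frac{i \sqrt{2}}{4} \cdot 9 = - \frac{9 i \sqrt{2}}{4}$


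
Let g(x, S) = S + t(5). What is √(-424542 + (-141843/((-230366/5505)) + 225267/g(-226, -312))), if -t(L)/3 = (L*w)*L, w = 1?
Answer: I*√372439136520579222978/29717214 ≈ 649.41*I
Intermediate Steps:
t(L) = -3*L² (t(L) = -3*L*1*L = -3*L*L = -3*L²)
g(x, S) = -75 + S (g(x, S) = S - 3*5² = S - 3*25 = S - 75 = -75 + S)
√(-424542 + (-141843/((-230366/5505)) + 225267/g(-226, -312))) = √(-424542 + (-141843/((-230366/5505)) + 225267/(-75 - 312))) = √(-424542 + (-141843/((-230366*1/5505)) + 225267/(-387))) = √(-424542 + (-141843/(-230366/5505) + 225267*(-1/387))) = √(-424542 + (-141843*(-5505/230366) - 75089/129)) = √(-424542 + (780845715/230366 - 75089/129)) = √(-424542 + 83431144661/29717214) = √(-12532774321327/29717214) = I*√372439136520579222978/29717214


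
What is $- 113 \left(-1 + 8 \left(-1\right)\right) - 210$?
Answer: $807$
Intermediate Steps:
$- 113 \left(-1 + 8 \left(-1\right)\right) - 210 = - 113 \left(-1 - 8\right) - 210 = \left(-113\right) \left(-9\right) - 210 = 1017 - 210 = 807$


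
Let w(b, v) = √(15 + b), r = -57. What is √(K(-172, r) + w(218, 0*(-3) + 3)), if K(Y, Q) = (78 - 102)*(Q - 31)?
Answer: √(2112 + √233) ≈ 46.122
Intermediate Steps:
K(Y, Q) = 744 - 24*Q (K(Y, Q) = -24*(-31 + Q) = 744 - 24*Q)
√(K(-172, r) + w(218, 0*(-3) + 3)) = √((744 - 24*(-57)) + √(15 + 218)) = √((744 + 1368) + √233) = √(2112 + √233)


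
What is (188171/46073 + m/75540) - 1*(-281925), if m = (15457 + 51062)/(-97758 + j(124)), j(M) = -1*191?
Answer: 32036281762692834091/113632411694860 ≈ 2.8193e+5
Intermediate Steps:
j(M) = -191
m = -66519/97949 (m = (15457 + 51062)/(-97758 - 191) = 66519/(-97949) = 66519*(-1/97949) = -66519/97949 ≈ -0.67912)
(188171/46073 + m/75540) - 1*(-281925) = (188171/46073 - 66519/97949/75540) - 1*(-281925) = (188171*(1/46073) - 66519/97949*1/75540) + 281925 = (188171/46073 - 22173/2466355820) + 281925 = 464095619428591/113632411694860 + 281925 = 32036281762692834091/113632411694860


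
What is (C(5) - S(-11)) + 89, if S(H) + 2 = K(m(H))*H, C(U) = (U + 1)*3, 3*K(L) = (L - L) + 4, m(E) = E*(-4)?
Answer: 371/3 ≈ 123.67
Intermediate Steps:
m(E) = -4*E
K(L) = 4/3 (K(L) = ((L - L) + 4)/3 = (0 + 4)/3 = (⅓)*4 = 4/3)
C(U) = 3 + 3*U (C(U) = (1 + U)*3 = 3 + 3*U)
S(H) = -2 + 4*H/3
(C(5) - S(-11)) + 89 = ((3 + 3*5) - (-2 + (4/3)*(-11))) + 89 = ((3 + 15) - (-2 - 44/3)) + 89 = (18 - 1*(-50/3)) + 89 = (18 + 50/3) + 89 = 104/3 + 89 = 371/3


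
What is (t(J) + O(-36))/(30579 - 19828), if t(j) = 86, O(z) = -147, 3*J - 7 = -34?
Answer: -61/10751 ≈ -0.0056739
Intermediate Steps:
J = -9 (J = 7/3 + (1/3)*(-34) = 7/3 - 34/3 = -9)
(t(J) + O(-36))/(30579 - 19828) = (86 - 147)/(30579 - 19828) = -61/10751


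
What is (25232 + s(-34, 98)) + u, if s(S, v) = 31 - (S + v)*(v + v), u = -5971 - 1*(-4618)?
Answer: 11366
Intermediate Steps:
u = -1353 (u = -5971 + 4618 = -1353)
s(S, v) = 31 - 2*v*(S + v) (s(S, v) = 31 - (S + v)*2*v = 31 - 2*v*(S + v))
(25232 + s(-34, 98)) + u = (25232 + (31 - 2*98**2 - 2*(-34)*98)) - 1353 = (25232 + (31 - 2*9604 + 6664)) - 1353 = (25232 + (31 - 19208 + 6664)) - 1353 = (25232 - 12513) - 1353 = 12719 - 1353 = 11366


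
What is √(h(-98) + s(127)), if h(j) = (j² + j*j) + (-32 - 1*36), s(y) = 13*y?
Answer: √20791 ≈ 144.19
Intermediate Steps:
h(j) = -68 + 2*j² (h(j) = (j² + j²) + (-32 - 36) = 2*j² - 68 = -68 + 2*j²)
√(h(-98) + s(127)) = √((-68 + 2*(-98)²) + 13*127) = √((-68 + 2*9604) + 1651) = √((-68 + 19208) + 1651) = √(19140 + 1651) = √20791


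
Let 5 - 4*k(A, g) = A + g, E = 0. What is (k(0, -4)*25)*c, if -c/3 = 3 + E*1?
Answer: -2025/4 ≈ -506.25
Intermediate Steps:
c = -9 (c = -3*(3 + 0*1) = -3*(3 + 0) = -3*3 = -9)
k(A, g) = 5/4 - A/4 - g/4 (k(A, g) = 5/4 - (A + g)/4 = 5/4 + (-A/4 - g/4) = 5/4 - A/4 - g/4)
(k(0, -4)*25)*c = ((5/4 - ¼*0 - ¼*(-4))*25)*(-9) = ((5/4 + 0 + 1)*25)*(-9) = ((9/4)*25)*(-9) = (225/4)*(-9) = -2025/4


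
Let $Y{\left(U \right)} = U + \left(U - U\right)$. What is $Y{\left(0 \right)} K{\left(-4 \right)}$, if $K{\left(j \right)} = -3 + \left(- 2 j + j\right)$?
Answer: $0$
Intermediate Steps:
$K{\left(j \right)} = -3 - j$
$Y{\left(U \right)} = U$ ($Y{\left(U \right)} = U + 0 = U$)
$Y{\left(0 \right)} K{\left(-4 \right)} = 0 \left(-3 - -4\right) = 0 \left(-3 + 4\right) = 0 \cdot 1 = 0$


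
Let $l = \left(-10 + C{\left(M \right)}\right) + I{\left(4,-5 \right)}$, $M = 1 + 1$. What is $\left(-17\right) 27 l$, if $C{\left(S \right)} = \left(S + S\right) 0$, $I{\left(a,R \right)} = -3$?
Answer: $5967$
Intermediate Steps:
$M = 2$
$C{\left(S \right)} = 0$ ($C{\left(S \right)} = 2 S 0 = 0$)
$l = -13$ ($l = \left(-10 + 0\right) - 3 = -10 - 3 = -13$)
$\left(-17\right) 27 l = \left(-17\right) 27 \left(-13\right) = \left(-459\right) \left(-13\right) = 5967$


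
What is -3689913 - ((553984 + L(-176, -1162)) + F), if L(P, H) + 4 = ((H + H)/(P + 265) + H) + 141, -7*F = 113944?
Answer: -2633151972/623 ≈ -4.2266e+6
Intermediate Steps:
F = -113944/7 (F = -⅐*113944 = -113944/7 ≈ -16278.)
L(P, H) = 137 + H + 2*H/(265 + P) (L(P, H) = -4 + (((H + H)/(P + 265) + H) + 141) = -4 + (((2*H)/(265 + P) + H) + 141) = -4 + ((2*H/(265 + P) + H) + 141) = -4 + ((H + 2*H/(265 + P)) + 141) = -4 + (141 + H + 2*H/(265 + P)) = 137 + H + 2*H/(265 + P))
-3689913 - ((553984 + L(-176, -1162)) + F) = -3689913 - ((553984 + (36305 + 137*(-176) + 267*(-1162) - 1162*(-176))/(265 - 176)) - 113944/7) = -3689913 - ((553984 + (36305 - 24112 - 310254 + 204512)/89) - 113944/7) = -3689913 - ((553984 + (1/89)*(-93549)) - 113944/7) = -3689913 - ((553984 - 93549/89) - 113944/7) = -3689913 - (49211027/89 - 113944/7) = -3689913 - 1*334336173/623 = -3689913 - 334336173/623 = -2633151972/623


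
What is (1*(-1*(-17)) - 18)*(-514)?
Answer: 514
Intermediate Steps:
(1*(-1*(-17)) - 18)*(-514) = (1*17 - 18)*(-514) = (17 - 18)*(-514) = -1*(-514) = 514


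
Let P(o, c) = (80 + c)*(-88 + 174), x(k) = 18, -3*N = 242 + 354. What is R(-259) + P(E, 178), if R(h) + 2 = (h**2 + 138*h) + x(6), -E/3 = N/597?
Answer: 53543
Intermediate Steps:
N = -596/3 (N = -(242 + 354)/3 = -1/3*596 = -596/3 ≈ -198.67)
E = 596/597 (E = -(-596)/597 = -3*(-596/1791) = 596/597 ≈ 0.99833)
R(h) = 16 + h**2 + 138*h (R(h) = -2 + ((h**2 + 138*h) + 18) = -2 + (18 + h**2 + 138*h) = 16 + h**2 + 138*h)
P(o, c) = 6880 + 86*c (P(o, c) = (80 + c)*86 = 6880 + 86*c)
R(-259) + P(E, 178) = (16 + (-259)**2 + 138*(-259)) + (6880 + 86*178) = (16 + 67081 - 35742) + (6880 + 15308) = 31355 + 22188 = 53543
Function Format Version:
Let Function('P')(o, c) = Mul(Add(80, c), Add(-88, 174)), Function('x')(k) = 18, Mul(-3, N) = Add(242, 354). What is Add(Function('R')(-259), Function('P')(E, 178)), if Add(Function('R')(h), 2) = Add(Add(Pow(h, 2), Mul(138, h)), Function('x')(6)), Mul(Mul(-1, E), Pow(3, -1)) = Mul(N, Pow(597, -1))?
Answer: 53543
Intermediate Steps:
N = Rational(-596, 3) (N = Mul(Rational(-1, 3), Add(242, 354)) = Mul(Rational(-1, 3), 596) = Rational(-596, 3) ≈ -198.67)
E = Rational(596, 597) (E = Mul(-3, Mul(Rational(-596, 3), Pow(597, -1))) = Mul(-3, Mul(Rational(-596, 3), Rational(1, 597))) = Mul(-3, Rational(-596, 1791)) = Rational(596, 597) ≈ 0.99833)
Function('R')(h) = Add(16, Pow(h, 2), Mul(138, h)) (Function('R')(h) = Add(-2, Add(Add(Pow(h, 2), Mul(138, h)), 18)) = Add(-2, Add(18, Pow(h, 2), Mul(138, h))) = Add(16, Pow(h, 2), Mul(138, h)))
Function('P')(o, c) = Add(6880, Mul(86, c)) (Function('P')(o, c) = Mul(Add(80, c), 86) = Add(6880, Mul(86, c)))
Add(Function('R')(-259), Function('P')(E, 178)) = Add(Add(16, Pow(-259, 2), Mul(138, -259)), Add(6880, Mul(86, 178))) = Add(Add(16, 67081, -35742), Add(6880, 15308)) = Add(31355, 22188) = 53543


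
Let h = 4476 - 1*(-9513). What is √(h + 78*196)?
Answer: 3*√3253 ≈ 171.11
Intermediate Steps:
h = 13989 (h = 4476 + 9513 = 13989)
√(h + 78*196) = √(13989 + 78*196) = √(13989 + 15288) = √29277 = 3*√3253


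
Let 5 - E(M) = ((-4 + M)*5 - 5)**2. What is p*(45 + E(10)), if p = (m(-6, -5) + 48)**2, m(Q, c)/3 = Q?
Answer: -517500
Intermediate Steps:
m(Q, c) = 3*Q
p = 900 (p = (3*(-6) + 48)**2 = (-18 + 48)**2 = 30**2 = 900)
E(M) = 5 - (-25 + 5*M)**2 (E(M) = 5 - ((-4 + M)*5 - 5)**2 = 5 - ((-20 + 5*M) - 5)**2 = 5 - (-25 + 5*M)**2)
p*(45 + E(10)) = 900*(45 + (5 - 25*(-5 + 10)**2)) = 900*(45 + (5 - 25*5**2)) = 900*(45 + (5 - 25*25)) = 900*(45 + (5 - 625)) = 900*(45 - 620) = 900*(-575) = -517500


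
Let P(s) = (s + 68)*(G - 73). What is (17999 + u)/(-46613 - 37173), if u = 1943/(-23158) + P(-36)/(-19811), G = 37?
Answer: -8257625886105/38439604000468 ≈ -0.21482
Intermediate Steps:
P(s) = -2448 - 36*s (P(s) = (s + 68)*(37 - 73) = (68 + s)*(-36) = -2448 - 36*s)
u = -11814757/458783138 (u = 1943/(-23158) + (-2448 - 36*(-36))/(-19811) = 1943*(-1/23158) + (-2448 + 1296)*(-1/19811) = -1943/23158 - 1152*(-1/19811) = -1943/23158 + 1152/19811 = -11814757/458783138 ≈ -0.025752)
(17999 + u)/(-46613 - 37173) = (17999 - 11814757/458783138)/(-46613 - 37173) = (8257625886105/458783138)/(-83786) = (8257625886105/458783138)*(-1/83786) = -8257625886105/38439604000468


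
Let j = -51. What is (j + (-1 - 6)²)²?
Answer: 4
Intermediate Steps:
(j + (-1 - 6)²)² = (-51 + (-1 - 6)²)² = (-51 + (-7)²)² = (-51 + 49)² = (-2)² = 4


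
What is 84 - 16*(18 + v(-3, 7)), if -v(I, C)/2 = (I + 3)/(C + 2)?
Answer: -204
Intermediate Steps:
v(I, C) = -2*(3 + I)/(2 + C) (v(I, C) = -2*(I + 3)/(C + 2) = -2*(3 + I)/(2 + C))
84 - 16*(18 + v(-3, 7)) = 84 - 16*(18 + 2*(-3 - 1*(-3))/(2 + 7)) = 84 - 16*(18 + 2*(-3 + 3)/9) = 84 - 16*(18 + 2*(1/9)*0) = 84 - 16*(18 + 0) = 84 - 16*18 = 84 - 288 = -204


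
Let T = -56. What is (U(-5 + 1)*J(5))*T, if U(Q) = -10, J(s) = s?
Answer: 2800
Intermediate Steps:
(U(-5 + 1)*J(5))*T = -10*5*(-56) = -50*(-56) = 2800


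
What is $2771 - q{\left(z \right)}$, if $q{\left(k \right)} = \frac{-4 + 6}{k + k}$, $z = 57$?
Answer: $\frac{157946}{57} \approx 2771.0$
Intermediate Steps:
$q{\left(k \right)} = \frac{1}{k}$ ($q{\left(k \right)} = \frac{2}{2 k} = 2 \frac{1}{2 k} = \frac{1}{k}$)
$2771 - q{\left(z \right)} = 2771 - \frac{1}{57} = \frac{157946}{57}$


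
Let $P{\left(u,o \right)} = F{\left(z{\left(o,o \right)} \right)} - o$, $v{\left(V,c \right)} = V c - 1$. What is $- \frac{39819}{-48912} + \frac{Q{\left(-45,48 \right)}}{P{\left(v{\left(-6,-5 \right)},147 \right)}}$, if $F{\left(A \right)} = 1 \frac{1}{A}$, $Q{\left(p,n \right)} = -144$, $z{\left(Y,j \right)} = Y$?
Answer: $\frac{78990757}{44037104} \approx 1.7937$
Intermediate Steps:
$v{\left(V,c \right)} = -1 + V c$
$F{\left(A \right)} = \frac{1}{A}$
$P{\left(u,o \right)} = \frac{1}{o} - o$
$- \frac{39819}{-48912} + \frac{Q{\left(-45,48 \right)}}{P{\left(v{\left(-6,-5 \right)},147 \right)}} = - \frac{39819}{-48912} - \frac{144}{\frac{1}{147} - 147} = \left(-39819\right) \left(- \frac{1}{48912}\right) - \frac{144}{\frac{1}{147} - 147} = \frac{13273}{16304} - \frac{144}{- \frac{21608}{147}} = \frac{13273}{16304} - - \frac{2646}{2701} = \frac{13273}{16304} + \frac{2646}{2701} = \frac{78990757}{44037104}$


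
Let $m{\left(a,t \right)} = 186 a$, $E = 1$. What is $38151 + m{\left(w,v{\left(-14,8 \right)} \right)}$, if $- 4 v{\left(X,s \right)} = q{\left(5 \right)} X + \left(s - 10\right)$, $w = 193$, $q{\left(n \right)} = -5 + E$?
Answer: $74049$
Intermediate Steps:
$q{\left(n \right)} = -4$ ($q{\left(n \right)} = -5 + 1 = -4$)
$v{\left(X,s \right)} = \frac{5}{2} + X - \frac{s}{4}$ ($v{\left(X,s \right)} = - \frac{- 4 X + \left(s - 10\right)}{4} = - \frac{- 4 X + \left(-10 + s\right)}{4} = - \frac{-10 + s - 4 X}{4} = \frac{5}{2} + X - \frac{s}{4}$)
$38151 + m{\left(w,v{\left(-14,8 \right)} \right)} = 38151 + 186 \cdot 193 = 38151 + 35898 = 74049$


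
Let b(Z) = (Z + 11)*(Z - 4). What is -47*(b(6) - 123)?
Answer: 4183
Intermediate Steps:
b(Z) = (-4 + Z)*(11 + Z) (b(Z) = (11 + Z)*(-4 + Z) = (-4 + Z)*(11 + Z))
-47*(b(6) - 123) = -47*((-44 + 6**2 + 7*6) - 123) = -47*((-44 + 36 + 42) - 123) = -47*(34 - 123) = -47*(-89) = 4183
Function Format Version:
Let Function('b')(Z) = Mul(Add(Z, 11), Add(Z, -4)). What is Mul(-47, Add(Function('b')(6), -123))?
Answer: 4183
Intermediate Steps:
Function('b')(Z) = Mul(Add(-4, Z), Add(11, Z)) (Function('b')(Z) = Mul(Add(11, Z), Add(-4, Z)) = Mul(Add(-4, Z), Add(11, Z)))
Mul(-47, Add(Function('b')(6), -123)) = Mul(-47, Add(Add(-44, Pow(6, 2), Mul(7, 6)), -123)) = Mul(-47, Add(Add(-44, 36, 42), -123)) = Mul(-47, Add(34, -123)) = Mul(-47, -89) = 4183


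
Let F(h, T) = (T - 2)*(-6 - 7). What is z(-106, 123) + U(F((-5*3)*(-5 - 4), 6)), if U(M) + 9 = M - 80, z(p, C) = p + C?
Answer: -124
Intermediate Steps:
z(p, C) = C + p
F(h, T) = 26 - 13*T (F(h, T) = (-2 + T)*(-13) = 26 - 13*T)
U(M) = -89 + M (U(M) = -9 + (M - 80) = -9 + (-80 + M) = -89 + M)
z(-106, 123) + U(F((-5*3)*(-5 - 4), 6)) = (123 - 106) + (-89 + (26 - 13*6)) = 17 + (-89 + (26 - 78)) = 17 + (-89 - 52) = 17 - 141 = -124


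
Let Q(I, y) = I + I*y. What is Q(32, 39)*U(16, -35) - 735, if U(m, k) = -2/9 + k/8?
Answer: -59575/9 ≈ -6619.4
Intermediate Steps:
U(m, k) = -2/9 + k/8 (U(m, k) = -2*⅑ + k*(⅛) = -2/9 + k/8)
Q(32, 39)*U(16, -35) - 735 = (32*(1 + 39))*(-2/9 + (⅛)*(-35)) - 735 = (32*40)*(-2/9 - 35/8) - 735 = 1280*(-331/72) - 735 = -52960/9 - 735 = -59575/9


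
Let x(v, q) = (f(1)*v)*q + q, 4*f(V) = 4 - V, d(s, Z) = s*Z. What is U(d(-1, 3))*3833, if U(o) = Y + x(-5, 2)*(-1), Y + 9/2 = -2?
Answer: -3833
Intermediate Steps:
d(s, Z) = Z*s
f(V) = 1 - V/4 (f(V) = (4 - V)/4 = 1 - V/4)
Y = -13/2 (Y = -9/2 - 2 = -13/2 ≈ -6.5000)
x(v, q) = q + 3*q*v/4 (x(v, q) = ((1 - 1/4*1)*v)*q + q = ((1 - 1/4)*v)*q + q = (3*v/4)*q + q = 3*q*v/4 + q = q + 3*q*v/4)
U(o) = -1 (U(o) = -13/2 + ((1/4)*2*(4 + 3*(-5)))*(-1) = -13/2 + ((1/4)*2*(4 - 15))*(-1) = -13/2 + ((1/4)*2*(-11))*(-1) = -13/2 - 11/2*(-1) = -13/2 + 11/2 = -1)
U(d(-1, 3))*3833 = -1*3833 = -3833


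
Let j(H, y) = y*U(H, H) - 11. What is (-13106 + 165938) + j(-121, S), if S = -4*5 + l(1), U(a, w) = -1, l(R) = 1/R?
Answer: 152840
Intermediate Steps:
S = -19 (S = -4*5 + 1/1 = -20 + 1 = -19)
j(H, y) = -11 - y (j(H, y) = y*(-1) - 11 = -y - 11 = -11 - y)
(-13106 + 165938) + j(-121, S) = (-13106 + 165938) + (-11 - 1*(-19)) = 152832 + (-11 + 19) = 152832 + 8 = 152840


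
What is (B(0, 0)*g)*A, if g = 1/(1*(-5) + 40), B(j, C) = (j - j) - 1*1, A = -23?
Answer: 23/35 ≈ 0.65714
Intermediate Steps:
B(j, C) = -1 (B(j, C) = 0 - 1 = -1)
g = 1/35 (g = 1/(-5 + 40) = 1/35 ≈ 0.028571)
(B(0, 0)*g)*A = -1*1/35*(-23) = -1/35*(-23) = 23/35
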